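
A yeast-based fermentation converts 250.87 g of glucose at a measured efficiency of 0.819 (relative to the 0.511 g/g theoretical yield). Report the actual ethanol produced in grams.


Actual ethanol: m = 0.511 * 250.87 * 0.819
m = 104.9914 g

104.9914 g


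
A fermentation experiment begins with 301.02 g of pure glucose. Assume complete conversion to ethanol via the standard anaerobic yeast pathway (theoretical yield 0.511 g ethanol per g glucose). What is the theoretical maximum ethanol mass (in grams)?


Theoretical ethanol yield: m_EtOH = 0.511 * m_glucose
m_EtOH = 0.511 * 301.02 = 153.8212 g

153.8212 g


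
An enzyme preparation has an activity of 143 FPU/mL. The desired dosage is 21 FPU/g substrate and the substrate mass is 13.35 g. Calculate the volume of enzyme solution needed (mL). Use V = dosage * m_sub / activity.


V = dosage * m_sub / activity
V = 21 * 13.35 / 143
V = 1.9605 mL

1.9605 mL


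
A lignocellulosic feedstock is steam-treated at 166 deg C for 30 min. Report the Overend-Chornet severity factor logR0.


logR0 = log10(t * exp((T - 100) / 14.75))
= log10(30 * exp((166 - 100) / 14.75))
= 3.4204

3.4204


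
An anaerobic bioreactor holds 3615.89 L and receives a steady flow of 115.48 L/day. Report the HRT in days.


HRT = V / Q
= 3615.89 / 115.48
= 31.3118 days

31.3118 days


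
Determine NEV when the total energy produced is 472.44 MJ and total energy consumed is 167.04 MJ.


NEV = E_out - E_in
= 472.44 - 167.04
= 305.4000 MJ

305.4000 MJ


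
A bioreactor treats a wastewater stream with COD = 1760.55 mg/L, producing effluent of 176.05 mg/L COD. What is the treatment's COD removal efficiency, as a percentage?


eta = (COD_in - COD_out) / COD_in * 100
= (1760.55 - 176.05) / 1760.55 * 100
= 90.0003%

90.0003%


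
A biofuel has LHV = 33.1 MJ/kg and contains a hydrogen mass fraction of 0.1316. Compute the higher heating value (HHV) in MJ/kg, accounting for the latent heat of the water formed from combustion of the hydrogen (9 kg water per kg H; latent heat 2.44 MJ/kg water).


HHV = LHV + H_frac * 9 * 2.44
= 33.1 + 0.1316 * 9 * 2.44
= 35.9899 MJ/kg

35.9899 MJ/kg


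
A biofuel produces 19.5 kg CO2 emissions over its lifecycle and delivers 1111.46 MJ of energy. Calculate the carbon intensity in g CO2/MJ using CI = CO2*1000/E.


CI = CO2 * 1000 / E
= 19.5 * 1000 / 1111.46
= 17.5445 g CO2/MJ

17.5445 g CO2/MJ


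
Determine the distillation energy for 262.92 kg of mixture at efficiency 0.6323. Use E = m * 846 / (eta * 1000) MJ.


E = m * 846 / (eta * 1000)
= 262.92 * 846 / (0.6323 * 1000)
= 351.7797 MJ

351.7797 MJ


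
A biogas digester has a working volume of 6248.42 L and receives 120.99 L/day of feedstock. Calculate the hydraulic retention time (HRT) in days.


HRT = V / Q
= 6248.42 / 120.99
= 51.6441 days

51.6441 days


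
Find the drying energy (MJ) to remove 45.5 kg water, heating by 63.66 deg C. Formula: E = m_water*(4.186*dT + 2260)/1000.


E = m_water * (4.186 * dT + 2260) / 1000
= 45.5 * (4.186 * 63.66 + 2260) / 1000
= 114.9549 MJ

114.9549 MJ


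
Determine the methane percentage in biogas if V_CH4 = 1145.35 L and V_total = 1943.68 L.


CH4% = V_CH4 / V_total * 100
= 1145.35 / 1943.68 * 100
= 58.9269%

58.9269%


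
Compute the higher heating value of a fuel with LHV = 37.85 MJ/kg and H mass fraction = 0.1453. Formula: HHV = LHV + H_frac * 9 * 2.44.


HHV = LHV + H_frac * 9 * 2.44
= 37.85 + 0.1453 * 9 * 2.44
= 41.0408 MJ/kg

41.0408 MJ/kg


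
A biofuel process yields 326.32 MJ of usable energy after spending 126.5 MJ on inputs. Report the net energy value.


NEV = E_out - E_in
= 326.32 - 126.5
= 199.8200 MJ

199.8200 MJ


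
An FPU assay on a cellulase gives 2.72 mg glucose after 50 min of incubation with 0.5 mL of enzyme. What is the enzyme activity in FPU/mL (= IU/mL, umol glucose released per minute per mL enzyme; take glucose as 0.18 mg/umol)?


Activity = glucose_mg / (0.18 mg/umol * V_mL * t_min)
= 2.72 / (0.18 * 0.5 * 50)
= 0.6044 FPU/mL

0.6044 FPU/mL


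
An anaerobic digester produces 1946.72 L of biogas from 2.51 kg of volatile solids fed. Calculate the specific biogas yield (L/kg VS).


Y = V / VS
= 1946.72 / 2.51
= 775.5857 L/kg VS

775.5857 L/kg VS


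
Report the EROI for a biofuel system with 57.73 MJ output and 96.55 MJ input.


EROI = E_out / E_in
= 57.73 / 96.55
= 0.5979

0.5979


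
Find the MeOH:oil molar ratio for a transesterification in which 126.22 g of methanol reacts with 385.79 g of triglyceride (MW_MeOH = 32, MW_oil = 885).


Molar ratio = n_MeOH / n_oil = (MeOH/32) / (oil/885) = (MeOH * 885) / (32 * oil)
= (126.22 * 885) / (32 * 385.79)
= 9.0484

9.0484


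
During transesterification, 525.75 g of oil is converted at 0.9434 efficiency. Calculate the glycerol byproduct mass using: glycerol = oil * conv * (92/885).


glycerol = oil * conv * (92/885)
= 525.75 * 0.9434 * 92 / 885
= 51.5608 g

51.5608 g


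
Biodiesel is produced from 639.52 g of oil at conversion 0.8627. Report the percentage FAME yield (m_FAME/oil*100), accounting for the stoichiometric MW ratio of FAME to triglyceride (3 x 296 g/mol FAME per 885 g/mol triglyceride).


m_FAME = oil * conv * (3 * 296 / 885) = oil * conv * (888/885)
= 639.52 * 0.8627 * 888 / 885
= 553.5841 g
Y = m_FAME / oil * 100 = conv * (888/885) * 100
= 0.8627 * 888 / 885 * 100
= 86.56%

86.56%


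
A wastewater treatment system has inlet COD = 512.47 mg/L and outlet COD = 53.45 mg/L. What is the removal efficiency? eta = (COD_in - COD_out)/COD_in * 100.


eta = (COD_in - COD_out) / COD_in * 100
= (512.47 - 53.45) / 512.47 * 100
= 89.5701%

89.5701%


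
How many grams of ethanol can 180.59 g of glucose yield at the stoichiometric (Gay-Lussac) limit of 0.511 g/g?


Theoretical ethanol yield: m_EtOH = 0.511 * m_glucose
m_EtOH = 0.511 * 180.59 = 92.2815 g

92.2815 g


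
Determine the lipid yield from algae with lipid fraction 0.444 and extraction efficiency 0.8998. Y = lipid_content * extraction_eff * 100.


Y = lipid_content * extraction_eff * 100
= 0.444 * 0.8998 * 100
= 39.9511%

39.9511%


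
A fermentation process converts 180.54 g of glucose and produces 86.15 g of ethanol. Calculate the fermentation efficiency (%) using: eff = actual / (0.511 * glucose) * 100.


Fermentation efficiency = (actual / (0.511 * glucose)) * 100
= (86.15 / (0.511 * 180.54)) * 100
= 93.3815%

93.3815%


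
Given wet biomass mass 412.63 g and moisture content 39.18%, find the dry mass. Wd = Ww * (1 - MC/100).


Wd = Ww * (1 - MC/100)
= 412.63 * (1 - 39.18/100)
= 250.9616 g

250.9616 g


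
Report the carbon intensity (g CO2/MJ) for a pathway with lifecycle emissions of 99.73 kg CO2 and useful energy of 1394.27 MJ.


CI = CO2 * 1000 / E
= 99.73 * 1000 / 1394.27
= 71.5285 g CO2/MJ

71.5285 g CO2/MJ


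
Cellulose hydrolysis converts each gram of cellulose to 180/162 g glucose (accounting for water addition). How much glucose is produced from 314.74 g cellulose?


glucose = cellulose * 180/162
= 314.74 * 180/162
= 349.7111 g

349.7111 g


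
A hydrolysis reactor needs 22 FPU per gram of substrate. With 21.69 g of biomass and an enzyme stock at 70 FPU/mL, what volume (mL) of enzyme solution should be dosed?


V = dosage * m_sub / activity
V = 22 * 21.69 / 70
V = 6.8169 mL

6.8169 mL


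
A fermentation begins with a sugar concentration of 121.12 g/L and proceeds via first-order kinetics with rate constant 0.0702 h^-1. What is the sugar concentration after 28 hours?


S = S0 * exp(-k * t)
S = 121.12 * exp(-0.0702 * 28)
S = 16.9655 g/L

16.9655 g/L


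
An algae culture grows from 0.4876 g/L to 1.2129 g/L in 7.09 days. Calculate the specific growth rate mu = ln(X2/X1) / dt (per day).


mu = ln(X2/X1) / dt
= ln(1.2129/0.4876) / 7.09
= 0.1285 per day

0.1285 per day


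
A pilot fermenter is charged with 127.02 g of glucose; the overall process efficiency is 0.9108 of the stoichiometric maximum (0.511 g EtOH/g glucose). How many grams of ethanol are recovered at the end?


Actual ethanol: m = 0.511 * 127.02 * 0.9108
m = 59.1175 g

59.1175 g


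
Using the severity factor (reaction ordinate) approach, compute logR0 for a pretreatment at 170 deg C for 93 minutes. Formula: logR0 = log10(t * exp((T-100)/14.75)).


logR0 = log10(t * exp((T - 100) / 14.75))
= log10(93 * exp((170 - 100) / 14.75))
= 4.0295

4.0295


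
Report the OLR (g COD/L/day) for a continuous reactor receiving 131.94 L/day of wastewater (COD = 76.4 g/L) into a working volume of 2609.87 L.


OLR = Q * S / V
= 131.94 * 76.4 / 2609.87
= 3.8623 g/L/day

3.8623 g/L/day


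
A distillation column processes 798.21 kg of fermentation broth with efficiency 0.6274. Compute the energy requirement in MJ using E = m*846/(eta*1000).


E = m * 846 / (eta * 1000)
= 798.21 * 846 / (0.6274 * 1000)
= 1076.3240 MJ

1076.3240 MJ


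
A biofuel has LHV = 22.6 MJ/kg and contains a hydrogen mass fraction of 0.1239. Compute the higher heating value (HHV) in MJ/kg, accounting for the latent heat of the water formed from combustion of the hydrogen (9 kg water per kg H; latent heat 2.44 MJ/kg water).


HHV = LHV + H_frac * 9 * 2.44
= 22.6 + 0.1239 * 9 * 2.44
= 25.3208 MJ/kg

25.3208 MJ/kg


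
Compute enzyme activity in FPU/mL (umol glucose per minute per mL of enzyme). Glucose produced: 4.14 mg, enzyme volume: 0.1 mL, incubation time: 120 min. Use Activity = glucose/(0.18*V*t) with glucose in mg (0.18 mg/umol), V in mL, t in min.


Activity = glucose_mg / (0.18 mg/umol * V_mL * t_min)
= 4.14 / (0.18 * 0.1 * 120)
= 1.9167 FPU/mL

1.9167 FPU/mL


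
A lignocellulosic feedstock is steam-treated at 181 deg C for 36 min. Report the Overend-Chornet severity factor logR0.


logR0 = log10(t * exp((T - 100) / 14.75))
= log10(36 * exp((181 - 100) / 14.75))
= 3.9412

3.9412


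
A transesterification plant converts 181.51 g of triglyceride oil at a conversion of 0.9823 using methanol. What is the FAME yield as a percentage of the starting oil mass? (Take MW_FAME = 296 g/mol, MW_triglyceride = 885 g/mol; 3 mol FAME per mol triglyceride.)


m_FAME = oil * conv * (3 * 296 / 885) = oil * conv * (888/885)
= 181.51 * 0.9823 * 888 / 885
= 178.9017 g
Y = m_FAME / oil * 100 = conv * (888/885) * 100
= 0.9823 * 888 / 885 * 100
= 98.56%

98.56%


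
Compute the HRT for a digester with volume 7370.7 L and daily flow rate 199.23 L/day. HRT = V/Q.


HRT = V / Q
= 7370.7 / 199.23
= 36.9959 days

36.9959 days


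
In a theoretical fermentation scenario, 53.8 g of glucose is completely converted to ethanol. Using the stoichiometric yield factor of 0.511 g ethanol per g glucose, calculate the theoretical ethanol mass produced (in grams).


Theoretical ethanol yield: m_EtOH = 0.511 * m_glucose
m_EtOH = 0.511 * 53.8 = 27.4918 g

27.4918 g


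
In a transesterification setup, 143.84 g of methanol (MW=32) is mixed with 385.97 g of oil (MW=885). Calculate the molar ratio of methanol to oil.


Molar ratio = n_MeOH / n_oil = (MeOH/32) / (oil/885) = (MeOH * 885) / (32 * oil)
= (143.84 * 885) / (32 * 385.97)
= 10.3067

10.3067


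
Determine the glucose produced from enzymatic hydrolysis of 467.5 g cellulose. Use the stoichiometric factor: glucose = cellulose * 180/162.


glucose = cellulose * 180/162
= 467.5 * 180/162
= 519.4444 g

519.4444 g


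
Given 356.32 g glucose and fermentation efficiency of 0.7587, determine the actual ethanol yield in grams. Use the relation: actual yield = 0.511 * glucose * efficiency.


Actual ethanol: m = 0.511 * 356.32 * 0.7587
m = 138.1437 g

138.1437 g


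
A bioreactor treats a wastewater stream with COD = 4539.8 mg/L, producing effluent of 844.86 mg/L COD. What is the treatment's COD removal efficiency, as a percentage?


eta = (COD_in - COD_out) / COD_in * 100
= (4539.8 - 844.86) / 4539.8 * 100
= 81.3899%

81.3899%


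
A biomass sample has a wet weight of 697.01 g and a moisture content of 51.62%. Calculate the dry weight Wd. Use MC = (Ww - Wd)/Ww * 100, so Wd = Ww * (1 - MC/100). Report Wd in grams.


Wd = Ww * (1 - MC/100)
= 697.01 * (1 - 51.62/100)
= 337.2134 g

337.2134 g


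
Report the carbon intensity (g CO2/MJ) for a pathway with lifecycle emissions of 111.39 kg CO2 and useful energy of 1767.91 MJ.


CI = CO2 * 1000 / E
= 111.39 * 1000 / 1767.91
= 63.0066 g CO2/MJ

63.0066 g CO2/MJ


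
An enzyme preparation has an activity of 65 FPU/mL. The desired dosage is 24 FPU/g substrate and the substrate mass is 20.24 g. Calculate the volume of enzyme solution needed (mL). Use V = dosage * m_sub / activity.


V = dosage * m_sub / activity
V = 24 * 20.24 / 65
V = 7.4732 mL

7.4732 mL


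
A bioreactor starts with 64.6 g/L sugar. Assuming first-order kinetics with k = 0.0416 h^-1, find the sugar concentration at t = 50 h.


S = S0 * exp(-k * t)
S = 64.6 * exp(-0.0416 * 50)
S = 8.0705 g/L

8.0705 g/L


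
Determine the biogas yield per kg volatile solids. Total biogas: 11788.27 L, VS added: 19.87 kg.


Y = V / VS
= 11788.27 / 19.87
= 593.2698 L/kg VS

593.2698 L/kg VS


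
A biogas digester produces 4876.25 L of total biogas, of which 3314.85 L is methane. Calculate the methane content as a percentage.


CH4% = V_CH4 / V_total * 100
= 3314.85 / 4876.25 * 100
= 67.9795%

67.9795%


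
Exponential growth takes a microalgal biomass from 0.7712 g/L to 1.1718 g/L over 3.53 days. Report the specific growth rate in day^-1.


mu = ln(X2/X1) / dt
= ln(1.1718/0.7712) / 3.53
= 0.1185 per day

0.1185 per day


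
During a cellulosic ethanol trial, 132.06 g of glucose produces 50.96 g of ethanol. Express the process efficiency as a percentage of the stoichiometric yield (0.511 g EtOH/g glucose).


Fermentation efficiency = (actual / (0.511 * glucose)) * 100
= (50.96 / (0.511 * 132.06)) * 100
= 75.5157%

75.5157%


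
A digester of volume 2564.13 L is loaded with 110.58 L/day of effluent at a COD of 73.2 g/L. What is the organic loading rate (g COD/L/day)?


OLR = Q * S / V
= 110.58 * 73.2 / 2564.13
= 3.1568 g/L/day

3.1568 g/L/day


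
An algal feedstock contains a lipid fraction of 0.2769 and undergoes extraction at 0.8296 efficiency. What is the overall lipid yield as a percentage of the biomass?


Y = lipid_content * extraction_eff * 100
= 0.2769 * 0.8296 * 100
= 22.9716%

22.9716%


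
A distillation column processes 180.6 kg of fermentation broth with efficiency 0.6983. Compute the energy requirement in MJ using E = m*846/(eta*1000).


E = m * 846 / (eta * 1000)
= 180.6 * 846 / (0.6983 * 1000)
= 218.7994 MJ

218.7994 MJ


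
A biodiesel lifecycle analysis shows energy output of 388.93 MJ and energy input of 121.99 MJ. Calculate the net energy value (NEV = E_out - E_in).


NEV = E_out - E_in
= 388.93 - 121.99
= 266.9400 MJ

266.9400 MJ


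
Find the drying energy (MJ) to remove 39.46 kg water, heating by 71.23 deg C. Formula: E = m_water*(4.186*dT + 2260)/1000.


E = m_water * (4.186 * dT + 2260) / 1000
= 39.46 * (4.186 * 71.23 + 2260) / 1000
= 100.9453 MJ

100.9453 MJ


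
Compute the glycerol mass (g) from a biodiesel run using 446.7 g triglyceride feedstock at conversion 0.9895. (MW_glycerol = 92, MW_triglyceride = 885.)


glycerol = oil * conv * (92/885)
= 446.7 * 0.9895 * 92 / 885
= 45.9490 g

45.9490 g


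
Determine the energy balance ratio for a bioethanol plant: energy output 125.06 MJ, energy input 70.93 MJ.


EROI = E_out / E_in
= 125.06 / 70.93
= 1.7631

1.7631


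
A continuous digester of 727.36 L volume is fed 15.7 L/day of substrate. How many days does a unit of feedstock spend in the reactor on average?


HRT = V / Q
= 727.36 / 15.7
= 46.3287 days

46.3287 days


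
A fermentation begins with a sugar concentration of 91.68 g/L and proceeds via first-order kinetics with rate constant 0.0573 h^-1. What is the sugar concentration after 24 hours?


S = S0 * exp(-k * t)
S = 91.68 * exp(-0.0573 * 24)
S = 23.1757 g/L

23.1757 g/L


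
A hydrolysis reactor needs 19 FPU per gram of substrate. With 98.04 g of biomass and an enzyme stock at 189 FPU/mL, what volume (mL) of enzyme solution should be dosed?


V = dosage * m_sub / activity
V = 19 * 98.04 / 189
V = 9.8559 mL

9.8559 mL


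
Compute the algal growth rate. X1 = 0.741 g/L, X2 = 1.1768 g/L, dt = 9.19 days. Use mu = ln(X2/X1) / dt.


mu = ln(X2/X1) / dt
= ln(1.1768/0.741) / 9.19
= 0.0503 per day

0.0503 per day


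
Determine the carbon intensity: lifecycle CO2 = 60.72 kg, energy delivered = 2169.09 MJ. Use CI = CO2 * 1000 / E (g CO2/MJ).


CI = CO2 * 1000 / E
= 60.72 * 1000 / 2169.09
= 27.9933 g CO2/MJ

27.9933 g CO2/MJ


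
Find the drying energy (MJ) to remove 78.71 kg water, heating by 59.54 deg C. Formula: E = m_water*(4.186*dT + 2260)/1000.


E = m_water * (4.186 * dT + 2260) / 1000
= 78.71 * (4.186 * 59.54 + 2260) / 1000
= 197.5018 MJ

197.5018 MJ


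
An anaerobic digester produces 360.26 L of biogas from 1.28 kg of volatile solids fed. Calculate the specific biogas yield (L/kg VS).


Y = V / VS
= 360.26 / 1.28
= 281.4531 L/kg VS

281.4531 L/kg VS


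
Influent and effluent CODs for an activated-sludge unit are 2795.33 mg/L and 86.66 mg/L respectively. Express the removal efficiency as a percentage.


eta = (COD_in - COD_out) / COD_in * 100
= (2795.33 - 86.66) / 2795.33 * 100
= 96.8998%

96.8998%


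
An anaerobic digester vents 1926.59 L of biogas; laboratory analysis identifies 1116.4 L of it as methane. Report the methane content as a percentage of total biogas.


CH4% = V_CH4 / V_total * 100
= 1116.4 / 1926.59 * 100
= 57.9469%

57.9469%


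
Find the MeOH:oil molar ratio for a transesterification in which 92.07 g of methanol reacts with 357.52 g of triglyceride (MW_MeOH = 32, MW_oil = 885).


Molar ratio = n_MeOH / n_oil = (MeOH/32) / (oil/885) = (MeOH * 885) / (32 * oil)
= (92.07 * 885) / (32 * 357.52)
= 7.1221

7.1221


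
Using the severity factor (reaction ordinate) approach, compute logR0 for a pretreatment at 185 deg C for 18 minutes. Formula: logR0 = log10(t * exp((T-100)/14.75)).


logR0 = log10(t * exp((T - 100) / 14.75))
= log10(18 * exp((185 - 100) / 14.75))
= 3.7580

3.7580


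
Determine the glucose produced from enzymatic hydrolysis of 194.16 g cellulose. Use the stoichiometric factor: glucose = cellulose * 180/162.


glucose = cellulose * 180/162
= 194.16 * 180/162
= 215.7333 g

215.7333 g


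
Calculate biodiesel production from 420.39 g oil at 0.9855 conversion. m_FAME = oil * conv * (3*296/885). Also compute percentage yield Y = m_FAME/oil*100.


m_FAME = oil * conv * (3 * 296 / 885) = oil * conv * (888/885)
= 420.39 * 0.9855 * 888 / 885
= 415.6987 g
Y = m_FAME / oil * 100 = conv * (888/885) * 100
= 0.9855 * 888 / 885 * 100
= 98.88%

415.6987 g FAME; Y = 98.88%


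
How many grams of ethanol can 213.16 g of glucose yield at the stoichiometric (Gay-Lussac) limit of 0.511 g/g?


Theoretical ethanol yield: m_EtOH = 0.511 * m_glucose
m_EtOH = 0.511 * 213.16 = 108.9248 g

108.9248 g


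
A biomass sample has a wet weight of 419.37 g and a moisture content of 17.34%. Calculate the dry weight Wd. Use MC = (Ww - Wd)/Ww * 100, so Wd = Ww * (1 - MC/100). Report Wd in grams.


Wd = Ww * (1 - MC/100)
= 419.37 * (1 - 17.34/100)
= 346.6512 g

346.6512 g


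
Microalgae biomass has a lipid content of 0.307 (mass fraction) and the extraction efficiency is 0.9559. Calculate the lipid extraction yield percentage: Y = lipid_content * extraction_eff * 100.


Y = lipid_content * extraction_eff * 100
= 0.307 * 0.9559 * 100
= 29.3461%

29.3461%


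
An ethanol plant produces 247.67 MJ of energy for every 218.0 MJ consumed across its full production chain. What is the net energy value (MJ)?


NEV = E_out - E_in
= 247.67 - 218.0
= 29.6700 MJ

29.6700 MJ


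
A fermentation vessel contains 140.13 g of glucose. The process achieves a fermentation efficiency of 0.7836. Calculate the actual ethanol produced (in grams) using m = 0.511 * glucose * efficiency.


Actual ethanol: m = 0.511 * 140.13 * 0.7836
m = 56.1108 g

56.1108 g


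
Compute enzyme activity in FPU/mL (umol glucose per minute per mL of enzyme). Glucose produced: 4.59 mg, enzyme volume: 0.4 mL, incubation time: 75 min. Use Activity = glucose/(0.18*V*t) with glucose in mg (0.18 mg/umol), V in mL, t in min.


Activity = glucose_mg / (0.18 mg/umol * V_mL * t_min)
= 4.59 / (0.18 * 0.4 * 75)
= 0.8500 FPU/mL

0.8500 FPU/mL


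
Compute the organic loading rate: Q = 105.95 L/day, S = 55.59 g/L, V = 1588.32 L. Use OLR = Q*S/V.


OLR = Q * S / V
= 105.95 * 55.59 / 1588.32
= 3.7082 g/L/day

3.7082 g/L/day


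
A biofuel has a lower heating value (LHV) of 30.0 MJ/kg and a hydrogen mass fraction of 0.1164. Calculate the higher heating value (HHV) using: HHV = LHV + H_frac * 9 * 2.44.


HHV = LHV + H_frac * 9 * 2.44
= 30.0 + 0.1164 * 9 * 2.44
= 32.5561 MJ/kg

32.5561 MJ/kg


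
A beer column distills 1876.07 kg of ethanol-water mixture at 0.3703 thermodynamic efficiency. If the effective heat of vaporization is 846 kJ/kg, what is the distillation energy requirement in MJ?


E = m * 846 / (eta * 1000)
= 1876.07 * 846 / (0.3703 * 1000)
= 4286.1335 MJ

4286.1335 MJ


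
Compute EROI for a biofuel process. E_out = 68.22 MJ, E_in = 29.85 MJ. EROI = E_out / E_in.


EROI = E_out / E_in
= 68.22 / 29.85
= 2.2854

2.2854


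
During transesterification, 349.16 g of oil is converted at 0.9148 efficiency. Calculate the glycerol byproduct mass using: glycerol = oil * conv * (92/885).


glycerol = oil * conv * (92/885)
= 349.16 * 0.9148 * 92 / 885
= 33.2044 g

33.2044 g


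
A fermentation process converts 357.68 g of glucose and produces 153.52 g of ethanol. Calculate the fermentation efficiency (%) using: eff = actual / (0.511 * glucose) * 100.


Fermentation efficiency = (actual / (0.511 * glucose)) * 100
= (153.52 / (0.511 * 357.68)) * 100
= 83.9942%

83.9942%


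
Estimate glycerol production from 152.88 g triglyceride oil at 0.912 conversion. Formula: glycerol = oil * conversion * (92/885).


glycerol = oil * conv * (92/885)
= 152.88 * 0.912 * 92 / 885
= 14.4941 g

14.4941 g


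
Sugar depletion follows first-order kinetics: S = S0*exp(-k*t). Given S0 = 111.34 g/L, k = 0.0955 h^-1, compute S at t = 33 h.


S = S0 * exp(-k * t)
S = 111.34 * exp(-0.0955 * 33)
S = 4.7640 g/L

4.7640 g/L


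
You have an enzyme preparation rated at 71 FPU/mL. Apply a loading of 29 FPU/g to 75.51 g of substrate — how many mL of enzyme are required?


V = dosage * m_sub / activity
V = 29 * 75.51 / 71
V = 30.8421 mL

30.8421 mL


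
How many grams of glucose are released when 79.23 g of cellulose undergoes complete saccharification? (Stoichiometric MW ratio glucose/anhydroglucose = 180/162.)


glucose = cellulose * 180/162
= 79.23 * 180/162
= 88.0333 g

88.0333 g


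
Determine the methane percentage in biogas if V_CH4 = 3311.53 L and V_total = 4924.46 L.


CH4% = V_CH4 / V_total * 100
= 3311.53 / 4924.46 * 100
= 67.2466%

67.2466%


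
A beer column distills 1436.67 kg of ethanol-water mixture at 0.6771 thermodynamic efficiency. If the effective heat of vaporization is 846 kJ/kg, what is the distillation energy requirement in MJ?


E = m * 846 / (eta * 1000)
= 1436.67 * 846 / (0.6771 * 1000)
= 1795.0418 MJ

1795.0418 MJ


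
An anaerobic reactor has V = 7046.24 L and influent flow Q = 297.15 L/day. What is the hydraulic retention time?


HRT = V / Q
= 7046.24 / 297.15
= 23.7127 days

23.7127 days


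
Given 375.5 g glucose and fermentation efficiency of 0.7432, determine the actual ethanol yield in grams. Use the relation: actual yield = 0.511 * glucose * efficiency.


Actual ethanol: m = 0.511 * 375.5 * 0.7432
m = 142.6056 g

142.6056 g


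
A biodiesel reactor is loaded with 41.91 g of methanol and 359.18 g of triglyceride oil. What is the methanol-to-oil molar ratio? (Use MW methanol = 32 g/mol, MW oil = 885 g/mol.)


Molar ratio = n_MeOH / n_oil = (MeOH/32) / (oil/885) = (MeOH * 885) / (32 * oil)
= (41.91 * 885) / (32 * 359.18)
= 3.2270

3.2270


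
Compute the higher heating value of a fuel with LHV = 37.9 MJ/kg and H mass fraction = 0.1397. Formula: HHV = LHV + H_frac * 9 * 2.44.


HHV = LHV + H_frac * 9 * 2.44
= 37.9 + 0.1397 * 9 * 2.44
= 40.9678 MJ/kg

40.9678 MJ/kg


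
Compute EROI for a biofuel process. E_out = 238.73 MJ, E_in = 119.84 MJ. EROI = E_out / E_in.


EROI = E_out / E_in
= 238.73 / 119.84
= 1.9921

1.9921


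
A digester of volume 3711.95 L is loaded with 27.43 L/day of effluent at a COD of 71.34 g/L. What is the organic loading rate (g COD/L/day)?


OLR = Q * S / V
= 27.43 * 71.34 / 3711.95
= 0.5272 g/L/day

0.5272 g/L/day


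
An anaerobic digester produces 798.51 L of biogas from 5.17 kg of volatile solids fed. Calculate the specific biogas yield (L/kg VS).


Y = V / VS
= 798.51 / 5.17
= 154.4507 L/kg VS

154.4507 L/kg VS


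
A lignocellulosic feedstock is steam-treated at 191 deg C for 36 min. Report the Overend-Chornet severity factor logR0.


logR0 = log10(t * exp((T - 100) / 14.75))
= log10(36 * exp((191 - 100) / 14.75))
= 4.2357

4.2357


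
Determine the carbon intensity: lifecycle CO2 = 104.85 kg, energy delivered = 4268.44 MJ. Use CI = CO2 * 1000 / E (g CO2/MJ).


CI = CO2 * 1000 / E
= 104.85 * 1000 / 4268.44
= 24.5640 g CO2/MJ

24.5640 g CO2/MJ


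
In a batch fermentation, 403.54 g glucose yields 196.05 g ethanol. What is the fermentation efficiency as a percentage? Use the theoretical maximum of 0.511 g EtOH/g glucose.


Fermentation efficiency = (actual / (0.511 * glucose)) * 100
= (196.05 / (0.511 * 403.54)) * 100
= 95.0735%

95.0735%


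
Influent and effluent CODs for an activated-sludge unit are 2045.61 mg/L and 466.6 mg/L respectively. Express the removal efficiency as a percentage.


eta = (COD_in - COD_out) / COD_in * 100
= (2045.61 - 466.6) / 2045.61 * 100
= 77.1902%

77.1902%


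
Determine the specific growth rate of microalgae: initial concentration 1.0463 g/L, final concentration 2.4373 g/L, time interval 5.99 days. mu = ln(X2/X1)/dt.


mu = ln(X2/X1) / dt
= ln(2.4373/1.0463) / 5.99
= 0.1412 per day

0.1412 per day


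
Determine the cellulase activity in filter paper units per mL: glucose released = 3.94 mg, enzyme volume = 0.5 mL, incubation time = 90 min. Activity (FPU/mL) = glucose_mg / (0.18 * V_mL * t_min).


Activity = glucose_mg / (0.18 mg/umol * V_mL * t_min)
= 3.94 / (0.18 * 0.5 * 90)
= 0.4864 FPU/mL

0.4864 FPU/mL


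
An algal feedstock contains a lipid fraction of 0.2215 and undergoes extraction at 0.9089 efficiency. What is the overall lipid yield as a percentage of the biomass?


Y = lipid_content * extraction_eff * 100
= 0.2215 * 0.9089 * 100
= 20.1321%

20.1321%


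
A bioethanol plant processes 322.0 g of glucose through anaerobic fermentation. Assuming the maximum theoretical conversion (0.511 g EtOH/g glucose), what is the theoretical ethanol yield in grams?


Theoretical ethanol yield: m_EtOH = 0.511 * m_glucose
m_EtOH = 0.511 * 322.0 = 164.5420 g

164.5420 g


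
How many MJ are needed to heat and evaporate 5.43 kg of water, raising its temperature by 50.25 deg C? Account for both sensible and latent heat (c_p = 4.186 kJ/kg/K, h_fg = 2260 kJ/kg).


E = m_water * (4.186 * dT + 2260) / 1000
= 5.43 * (4.186 * 50.25 + 2260) / 1000
= 13.4140 MJ

13.4140 MJ


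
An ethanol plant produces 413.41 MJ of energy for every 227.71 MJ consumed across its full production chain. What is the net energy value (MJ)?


NEV = E_out - E_in
= 413.41 - 227.71
= 185.7000 MJ

185.7000 MJ


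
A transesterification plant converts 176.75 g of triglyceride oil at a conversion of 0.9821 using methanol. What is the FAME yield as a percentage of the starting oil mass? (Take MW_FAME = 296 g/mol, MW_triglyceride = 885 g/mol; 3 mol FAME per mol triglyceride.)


m_FAME = oil * conv * (3 * 296 / 885) = oil * conv * (888/885)
= 176.75 * 0.9821 * 888 / 885
= 174.1746 g
Y = m_FAME / oil * 100 = conv * (888/885) * 100
= 0.9821 * 888 / 885 * 100
= 98.54%

98.54%


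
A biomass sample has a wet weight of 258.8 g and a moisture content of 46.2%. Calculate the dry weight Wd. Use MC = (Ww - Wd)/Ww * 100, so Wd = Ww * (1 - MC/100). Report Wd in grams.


Wd = Ww * (1 - MC/100)
= 258.8 * (1 - 46.2/100)
= 139.2344 g

139.2344 g


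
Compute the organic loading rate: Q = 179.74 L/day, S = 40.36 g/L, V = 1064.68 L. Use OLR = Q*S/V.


OLR = Q * S / V
= 179.74 * 40.36 / 1064.68
= 6.8136 g/L/day

6.8136 g/L/day


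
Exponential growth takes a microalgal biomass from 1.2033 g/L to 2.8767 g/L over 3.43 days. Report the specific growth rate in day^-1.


mu = ln(X2/X1) / dt
= ln(2.8767/1.2033) / 3.43
= 0.2541 per day

0.2541 per day


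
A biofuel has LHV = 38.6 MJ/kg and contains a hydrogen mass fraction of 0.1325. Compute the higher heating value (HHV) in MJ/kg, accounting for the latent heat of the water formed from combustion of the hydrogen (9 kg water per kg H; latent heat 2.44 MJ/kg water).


HHV = LHV + H_frac * 9 * 2.44
= 38.6 + 0.1325 * 9 * 2.44
= 41.5097 MJ/kg

41.5097 MJ/kg


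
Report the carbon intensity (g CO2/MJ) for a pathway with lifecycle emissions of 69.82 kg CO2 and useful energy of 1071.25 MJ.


CI = CO2 * 1000 / E
= 69.82 * 1000 / 1071.25
= 65.1762 g CO2/MJ

65.1762 g CO2/MJ


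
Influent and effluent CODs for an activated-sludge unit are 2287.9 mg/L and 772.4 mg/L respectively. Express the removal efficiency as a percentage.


eta = (COD_in - COD_out) / COD_in * 100
= (2287.9 - 772.4) / 2287.9 * 100
= 66.2398%

66.2398%


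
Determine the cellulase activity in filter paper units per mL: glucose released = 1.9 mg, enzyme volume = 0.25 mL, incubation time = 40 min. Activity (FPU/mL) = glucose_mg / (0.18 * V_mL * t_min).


Activity = glucose_mg / (0.18 mg/umol * V_mL * t_min)
= 1.9 / (0.18 * 0.25 * 40)
= 1.0556 FPU/mL

1.0556 FPU/mL


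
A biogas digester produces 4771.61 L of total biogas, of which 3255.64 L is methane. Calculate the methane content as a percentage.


CH4% = V_CH4 / V_total * 100
= 3255.64 / 4771.61 * 100
= 68.2294%

68.2294%


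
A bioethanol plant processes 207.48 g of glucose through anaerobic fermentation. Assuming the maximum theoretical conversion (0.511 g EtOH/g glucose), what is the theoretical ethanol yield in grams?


Theoretical ethanol yield: m_EtOH = 0.511 * m_glucose
m_EtOH = 0.511 * 207.48 = 106.0223 g

106.0223 g


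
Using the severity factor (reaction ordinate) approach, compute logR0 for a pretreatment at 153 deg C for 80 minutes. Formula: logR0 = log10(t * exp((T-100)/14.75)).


logR0 = log10(t * exp((T - 100) / 14.75))
= log10(80 * exp((153 - 100) / 14.75))
= 3.4636

3.4636


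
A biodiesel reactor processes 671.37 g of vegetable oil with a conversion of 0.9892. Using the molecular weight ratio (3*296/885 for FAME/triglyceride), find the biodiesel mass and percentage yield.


m_FAME = oil * conv * (3 * 296 / 885) = oil * conv * (888/885)
= 671.37 * 0.9892 * 888 / 885
= 666.3705 g
Y = m_FAME / oil * 100 = conv * (888/885) * 100
= 0.9892 * 888 / 885 * 100
= 99.26%

666.3705 g FAME; Y = 99.26%


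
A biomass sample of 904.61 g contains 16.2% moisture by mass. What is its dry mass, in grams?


Wd = Ww * (1 - MC/100)
= 904.61 * (1 - 16.2/100)
= 758.0632 g

758.0632 g


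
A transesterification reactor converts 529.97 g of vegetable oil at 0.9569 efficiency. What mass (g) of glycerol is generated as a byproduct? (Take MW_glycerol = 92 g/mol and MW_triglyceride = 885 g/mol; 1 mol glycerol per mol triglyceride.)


glycerol = oil * conv * (92/885)
= 529.97 * 0.9569 * 92 / 885
= 52.7184 g

52.7184 g


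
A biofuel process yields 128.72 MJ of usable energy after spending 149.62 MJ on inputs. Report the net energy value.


NEV = E_out - E_in
= 128.72 - 149.62
= -20.9000 MJ

-20.9000 MJ


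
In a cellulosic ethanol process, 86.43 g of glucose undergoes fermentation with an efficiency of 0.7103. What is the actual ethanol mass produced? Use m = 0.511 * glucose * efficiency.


Actual ethanol: m = 0.511 * 86.43 * 0.7103
m = 31.3709 g

31.3709 g


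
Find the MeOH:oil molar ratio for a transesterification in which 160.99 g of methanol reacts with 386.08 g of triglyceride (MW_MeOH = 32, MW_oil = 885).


Molar ratio = n_MeOH / n_oil = (MeOH/32) / (oil/885) = (MeOH * 885) / (32 * oil)
= (160.99 * 885) / (32 * 386.08)
= 11.5323

11.5323


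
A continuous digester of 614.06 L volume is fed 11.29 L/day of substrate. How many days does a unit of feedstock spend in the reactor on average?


HRT = V / Q
= 614.06 / 11.29
= 54.3897 days

54.3897 days


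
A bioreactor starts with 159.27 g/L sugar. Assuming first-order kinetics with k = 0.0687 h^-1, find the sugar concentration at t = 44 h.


S = S0 * exp(-k * t)
S = 159.27 * exp(-0.0687 * 44)
S = 7.7508 g/L

7.7508 g/L


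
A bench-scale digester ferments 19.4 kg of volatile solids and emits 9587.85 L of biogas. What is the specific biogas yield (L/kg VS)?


Y = V / VS
= 9587.85 / 19.4
= 494.2191 L/kg VS

494.2191 L/kg VS


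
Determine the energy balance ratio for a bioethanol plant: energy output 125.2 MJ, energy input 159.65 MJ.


EROI = E_out / E_in
= 125.2 / 159.65
= 0.7842

0.7842


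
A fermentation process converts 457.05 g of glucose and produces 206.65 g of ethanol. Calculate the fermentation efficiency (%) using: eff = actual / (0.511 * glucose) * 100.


Fermentation efficiency = (actual / (0.511 * glucose)) * 100
= (206.65 / (0.511 * 457.05)) * 100
= 88.4812%

88.4812%


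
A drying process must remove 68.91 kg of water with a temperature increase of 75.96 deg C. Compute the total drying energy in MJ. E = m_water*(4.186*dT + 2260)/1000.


E = m_water * (4.186 * dT + 2260) / 1000
= 68.91 * (4.186 * 75.96 + 2260) / 1000
= 177.6478 MJ

177.6478 MJ


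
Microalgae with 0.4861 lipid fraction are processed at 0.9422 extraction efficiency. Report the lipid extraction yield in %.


Y = lipid_content * extraction_eff * 100
= 0.4861 * 0.9422 * 100
= 45.8003%

45.8003%


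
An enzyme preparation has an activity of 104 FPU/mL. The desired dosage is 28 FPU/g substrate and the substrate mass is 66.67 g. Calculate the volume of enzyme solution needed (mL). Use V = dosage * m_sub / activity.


V = dosage * m_sub / activity
V = 28 * 66.67 / 104
V = 17.9496 mL

17.9496 mL


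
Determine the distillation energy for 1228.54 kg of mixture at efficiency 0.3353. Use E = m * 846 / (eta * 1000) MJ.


E = m * 846 / (eta * 1000)
= 1228.54 * 846 / (0.3353 * 1000)
= 3099.7460 MJ

3099.7460 MJ


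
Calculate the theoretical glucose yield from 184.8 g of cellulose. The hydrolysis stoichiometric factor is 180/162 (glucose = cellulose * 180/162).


glucose = cellulose * 180/162
= 184.8 * 180/162
= 205.3333 g

205.3333 g


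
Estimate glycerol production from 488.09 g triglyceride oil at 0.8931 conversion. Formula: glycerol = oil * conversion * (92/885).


glycerol = oil * conv * (92/885)
= 488.09 * 0.8931 * 92 / 885
= 45.3153 g

45.3153 g


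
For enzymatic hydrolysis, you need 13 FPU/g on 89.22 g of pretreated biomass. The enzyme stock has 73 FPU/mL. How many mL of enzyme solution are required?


V = dosage * m_sub / activity
V = 13 * 89.22 / 73
V = 15.8885 mL

15.8885 mL


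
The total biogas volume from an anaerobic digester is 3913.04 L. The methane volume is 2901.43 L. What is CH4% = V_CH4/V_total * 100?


CH4% = V_CH4 / V_total * 100
= 2901.43 / 3913.04 * 100
= 74.1477%

74.1477%


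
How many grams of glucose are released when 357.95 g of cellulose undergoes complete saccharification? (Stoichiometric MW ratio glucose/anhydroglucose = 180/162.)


glucose = cellulose * 180/162
= 357.95 * 180/162
= 397.7222 g

397.7222 g


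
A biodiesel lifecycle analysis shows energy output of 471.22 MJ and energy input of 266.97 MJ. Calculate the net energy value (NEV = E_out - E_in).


NEV = E_out - E_in
= 471.22 - 266.97
= 204.2500 MJ

204.2500 MJ


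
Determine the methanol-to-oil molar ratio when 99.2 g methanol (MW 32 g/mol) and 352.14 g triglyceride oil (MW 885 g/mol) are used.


Molar ratio = n_MeOH / n_oil = (MeOH/32) / (oil/885) = (MeOH * 885) / (32 * oil)
= (99.2 * 885) / (32 * 352.14)
= 7.7909

7.7909


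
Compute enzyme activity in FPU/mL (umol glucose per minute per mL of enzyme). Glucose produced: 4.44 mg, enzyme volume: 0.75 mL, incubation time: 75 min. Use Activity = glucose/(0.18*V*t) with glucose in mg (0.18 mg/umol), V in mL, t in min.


Activity = glucose_mg / (0.18 mg/umol * V_mL * t_min)
= 4.44 / (0.18 * 0.75 * 75)
= 0.4385 FPU/mL

0.4385 FPU/mL


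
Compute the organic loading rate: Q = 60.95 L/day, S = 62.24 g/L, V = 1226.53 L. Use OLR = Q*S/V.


OLR = Q * S / V
= 60.95 * 62.24 / 1226.53
= 3.0929 g/L/day

3.0929 g/L/day


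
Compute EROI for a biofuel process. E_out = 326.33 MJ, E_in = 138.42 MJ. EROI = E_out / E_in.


EROI = E_out / E_in
= 326.33 / 138.42
= 2.3575

2.3575


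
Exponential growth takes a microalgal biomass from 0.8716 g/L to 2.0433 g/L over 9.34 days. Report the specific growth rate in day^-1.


mu = ln(X2/X1) / dt
= ln(2.0433/0.8716) / 9.34
= 0.0912 per day

0.0912 per day


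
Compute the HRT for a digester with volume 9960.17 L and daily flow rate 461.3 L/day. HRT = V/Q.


HRT = V / Q
= 9960.17 / 461.3
= 21.5915 days

21.5915 days


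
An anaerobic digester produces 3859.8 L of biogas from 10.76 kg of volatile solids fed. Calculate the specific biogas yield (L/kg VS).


Y = V / VS
= 3859.8 / 10.76
= 358.7175 L/kg VS

358.7175 L/kg VS


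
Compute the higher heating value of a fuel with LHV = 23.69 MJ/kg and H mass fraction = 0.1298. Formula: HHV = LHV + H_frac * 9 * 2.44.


HHV = LHV + H_frac * 9 * 2.44
= 23.69 + 0.1298 * 9 * 2.44
= 26.5404 MJ/kg

26.5404 MJ/kg


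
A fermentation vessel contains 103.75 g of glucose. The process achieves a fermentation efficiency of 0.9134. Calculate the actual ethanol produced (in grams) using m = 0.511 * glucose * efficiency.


Actual ethanol: m = 0.511 * 103.75 * 0.9134
m = 48.4250 g

48.4250 g


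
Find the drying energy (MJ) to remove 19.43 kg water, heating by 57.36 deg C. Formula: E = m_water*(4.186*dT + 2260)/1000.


E = m_water * (4.186 * dT + 2260) / 1000
= 19.43 * (4.186 * 57.36 + 2260) / 1000
= 48.5771 MJ

48.5771 MJ


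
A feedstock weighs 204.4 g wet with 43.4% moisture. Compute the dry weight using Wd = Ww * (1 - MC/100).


Wd = Ww * (1 - MC/100)
= 204.4 * (1 - 43.4/100)
= 115.6904 g

115.6904 g


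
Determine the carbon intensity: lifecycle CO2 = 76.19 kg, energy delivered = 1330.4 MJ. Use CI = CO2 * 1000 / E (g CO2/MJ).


CI = CO2 * 1000 / E
= 76.19 * 1000 / 1330.4
= 57.2685 g CO2/MJ

57.2685 g CO2/MJ


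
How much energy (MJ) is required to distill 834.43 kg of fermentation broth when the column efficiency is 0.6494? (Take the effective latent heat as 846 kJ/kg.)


E = m * 846 / (eta * 1000)
= 834.43 * 846 / (0.6494 * 1000)
= 1087.0462 MJ

1087.0462 MJ


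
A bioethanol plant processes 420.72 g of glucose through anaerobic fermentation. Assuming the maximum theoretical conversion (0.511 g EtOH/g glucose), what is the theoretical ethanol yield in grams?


Theoretical ethanol yield: m_EtOH = 0.511 * m_glucose
m_EtOH = 0.511 * 420.72 = 214.9879 g

214.9879 g


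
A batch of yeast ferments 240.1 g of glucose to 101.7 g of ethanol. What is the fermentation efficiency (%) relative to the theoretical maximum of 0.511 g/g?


Fermentation efficiency = (actual / (0.511 * glucose)) * 100
= (101.7 / (0.511 * 240.1)) * 100
= 82.8911%

82.8911%


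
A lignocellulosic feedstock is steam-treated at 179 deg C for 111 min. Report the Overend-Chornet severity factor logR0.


logR0 = log10(t * exp((T - 100) / 14.75))
= log10(111 * exp((179 - 100) / 14.75))
= 4.3714

4.3714
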